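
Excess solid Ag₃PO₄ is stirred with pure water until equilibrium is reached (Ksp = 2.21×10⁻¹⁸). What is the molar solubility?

Ag₃PO₄(s) ⇌ 3 Ag⁺(aq) + PO₄³⁻(aq)
Let s be the molar solubility. Then [Ag⁺] = 3s and [PO₄³⁻] = s.
Ksp = [Ag⁺]^3[PO₄³⁻] = (3s)^3 · s = 27s^4
27s^4 = 2.21×10⁻¹⁸  ⇒  s^4 = 8.19×10⁻²⁰
Taking the 4th root, s = 1.69×10⁻⁵ M.

1.69×10⁻⁵ M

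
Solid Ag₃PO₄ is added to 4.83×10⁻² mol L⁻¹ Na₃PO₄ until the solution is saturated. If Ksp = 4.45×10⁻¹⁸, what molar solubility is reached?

Ag₃PO₄(s) ⇌ 3 Ag⁺(aq) + PO₄³⁻(aq)
With PO₄³⁻ already at 4.83×10⁻² mol L⁻¹ and s small, take [PO₄³⁻] ≈ 4.83×10⁻² mol L⁻¹ and [Ag⁺] = 3s.
Ksp = [Ag⁺]^3[PO₄³⁻] = (3s)^3(4.83×10⁻²)
(3s)^3 = 4.45×10⁻¹⁸ / (4.83×10⁻²) = 9.21×10⁻¹⁷
s = 1.51×10⁻⁶ mol L⁻¹

1.51×10⁻⁶ M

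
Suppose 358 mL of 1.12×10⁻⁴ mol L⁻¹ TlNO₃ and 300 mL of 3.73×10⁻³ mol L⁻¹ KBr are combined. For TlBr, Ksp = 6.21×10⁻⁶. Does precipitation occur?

Total volume after mixing = 358 + 300 = 658 mL.
[Tl⁺] = (1.12×10⁻⁴)(358)/658 = 6.09×10⁻⁵ mol L⁻¹
[Br⁻] = (3.73×10⁻³)(300)/658 = 1.70×10⁻³ mol L⁻¹
Q = [Tl⁺][Br⁻] = 1.04×10⁻⁷
Q < Ksp (1.04×10⁻⁷ vs 6.21×10⁻⁶); the solution remains unsaturated and no precipitate forms.

No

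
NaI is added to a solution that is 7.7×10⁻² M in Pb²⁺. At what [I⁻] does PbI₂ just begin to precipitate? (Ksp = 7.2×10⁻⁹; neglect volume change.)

3.1×10⁻⁴ M

Precipitation of each salt begins when its ion product equals Ksp.
PbI₂(s) ⇌ Pb²⁺(aq) + 2 I⁻(aq)
Ksp = [Pb²⁺][I⁻]^2 = [I⁻]^2(7.7×10⁻²)
[I⁻]^2 = 7.2×10⁻⁹ / (7.7×10⁻²) = 9.4×10⁻⁸
[I⁻] = 3.1×10⁻⁴ M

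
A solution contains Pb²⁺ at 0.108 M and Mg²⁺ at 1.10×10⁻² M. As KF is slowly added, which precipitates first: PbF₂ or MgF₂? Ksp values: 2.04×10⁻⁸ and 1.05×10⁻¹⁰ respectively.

The threshold for precipitation is Q = Ksp.
For PbF₂: [F⁻] = (Ksp/[Pb²⁺])^(1/2) = 4.35×10⁻⁴ M
For MgF₂: [F⁻] = (Ksp/[Mg²⁺])^(1/2) = 9.77×10⁻⁵ M
The smaller threshold [F⁻] is reached first, so MgF₂ precipitates first.

MgF₂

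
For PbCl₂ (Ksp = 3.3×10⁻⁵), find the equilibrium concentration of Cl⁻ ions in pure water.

PbCl₂(s) ⇌ Pb²⁺(aq) + 2 Cl⁻(aq)
For each mole of PbCl₂ that dissolves per liter, [Pb²⁺] = s and [Cl⁻] = 2s; let s denote this solubility.
Ksp = [Pb²⁺][Cl⁻]^2 = s · (2s)^2 = 4s^3 = 3.3×10⁻⁵
s = 2.0×10⁻² mol L⁻¹
[Cl⁻] = 2s = 4.0×10⁻² mol L⁻¹

4.0×10⁻² M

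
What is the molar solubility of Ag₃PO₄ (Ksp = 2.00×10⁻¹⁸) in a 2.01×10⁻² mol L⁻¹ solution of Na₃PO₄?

Ag₃PO₄(s) ⇌ 3 Ag⁺(aq) + PO₄³⁻(aq)
PO₄³⁻ is already present at 2.01×10⁻² mol L⁻¹. If s mol/L of Ag₃PO₄ dissolves, [Ag⁺] = 3s while [PO₄³⁻] ≈ 2.01×10⁻² mol L⁻¹.
Ksp = [Ag⁺]^3[PO₄³⁻] = (3s)^3(2.01×10⁻²)
(3s)^3 = 2.00×10⁻¹⁸ / (2.01×10⁻²) = 9.95×10⁻¹⁷
s = 1.54×10⁻⁶ mol L⁻¹

1.54×10⁻⁶ M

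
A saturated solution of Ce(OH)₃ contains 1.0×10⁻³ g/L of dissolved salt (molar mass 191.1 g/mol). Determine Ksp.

Ksp = 2.0×10⁻²⁰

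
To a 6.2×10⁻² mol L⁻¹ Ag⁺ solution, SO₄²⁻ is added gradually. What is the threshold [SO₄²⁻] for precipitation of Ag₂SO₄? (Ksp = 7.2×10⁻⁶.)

Precipitation begins when Q = Ksp.
Ag₂SO₄(s) ⇌ 2 Ag⁺(aq) + SO₄²⁻(aq)
Ksp = [Ag⁺]^2[SO₄²⁻] = [SO₄²⁻](6.2×10⁻²)^2
[SO₄²⁻] = 7.2×10⁻⁶ / (6.2×10⁻²)^2 = 1.9×10⁻³
[SO₄²⁻] = 1.9×10⁻³ mol L⁻¹

1.9×10⁻³ M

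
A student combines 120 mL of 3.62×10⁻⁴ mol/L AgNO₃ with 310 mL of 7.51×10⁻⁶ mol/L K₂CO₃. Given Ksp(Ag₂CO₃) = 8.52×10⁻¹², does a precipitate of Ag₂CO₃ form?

No

The combined volume is 430 mL.
[Ag⁺] = (3.62×10⁻⁴)(120)/430 = 1.01×10⁻⁴ mol/L
[CO₃²⁻] = (7.51×10⁻⁶)(310)/430 = 5.41×10⁻⁶ mol/L
Q = [Ag⁺]^2[CO₃²⁻] = 5.53×10⁻¹⁴
Q = 5.53×10⁻¹⁴ < Ksp = 8.52×10⁻¹², so the solution is unsaturated and no precipitate forms.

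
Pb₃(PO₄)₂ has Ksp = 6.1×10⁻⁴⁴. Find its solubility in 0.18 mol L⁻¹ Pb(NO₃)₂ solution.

1.6×10⁻²¹ M

Pb₃(PO₄)₂(s) ⇌ 3 Pb²⁺(aq) + 2 PO₄³⁻(aq)
Let s be the solubility of Pb₃(PO₄)₂ here. The common ion gives [Pb²⁺] ≈ 0.18 mol L⁻¹, and [PO₄³⁻] = 2s.
Ksp = [Pb²⁺]^3[PO₄³⁻]^2 = (0.18)^3(2s)^2
(2s)^2 = 6.1×10⁻⁴⁴ / (0.18)^3 = 1.0×10⁻⁴¹
s = 1.6×10⁻²¹ mol L⁻¹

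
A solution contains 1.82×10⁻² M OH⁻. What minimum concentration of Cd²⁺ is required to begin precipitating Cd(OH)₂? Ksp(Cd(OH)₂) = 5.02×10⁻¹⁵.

A salt starts to precipitate once the ion product Q reaches its Ksp.
Cd(OH)₂(s) ⇌ Cd²⁺(aq) + 2 OH⁻(aq)
Ksp = [Cd²⁺][OH⁻]^2 = [Cd²⁺](1.82×10⁻²)^2
[Cd²⁺] = 5.02×10⁻¹⁵ / (1.82×10⁻²)^2 = 1.52×10⁻¹¹
[Cd²⁺] = 1.52×10⁻¹¹ M

1.52×10⁻¹¹ M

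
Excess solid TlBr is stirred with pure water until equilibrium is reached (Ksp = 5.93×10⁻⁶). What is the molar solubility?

TlBr(s) ⇌ Tl⁺(aq) + Br⁻(aq)
Let s be the molar solubility. Then [Tl⁺] = s and [Br⁻] = s.
Ksp = [Tl⁺][Br⁻] = s · s = s^2
s^2 = 5.93×10⁻⁶
s = (5.93×10⁻⁶)^(1/2) = 2.44×10⁻³ mol L⁻¹

2.44×10⁻³ M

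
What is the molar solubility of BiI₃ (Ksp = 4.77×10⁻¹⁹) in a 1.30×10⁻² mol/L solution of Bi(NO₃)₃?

BiI₃(s) ⇌ Bi³⁺(aq) + 3 I⁻(aq)
With Bi³⁺ already at 1.30×10⁻² mol/L and s small, take [Bi³⁺] ≈ 1.30×10⁻² mol/L and [I⁻] = 3s.
Ksp = [Bi³⁺][I⁻]^3 = (1.30×10⁻²)(3s)^3
(3s)^3 = 4.77×10⁻¹⁹ / (1.30×10⁻²) = 3.67×10⁻¹⁷
s = 1.11×10⁻⁶ mol/L

1.11×10⁻⁶ M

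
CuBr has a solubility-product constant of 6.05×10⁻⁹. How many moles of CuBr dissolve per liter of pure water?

CuBr(s) ⇌ Cu⁺(aq) + Br⁻(aq)
With molar solubility s: [Cu⁺] = s, [Br⁻] = s.
Ksp = [Cu⁺][Br⁻] = s · s = s^2
s^2 = 6.05×10⁻⁹
s = (6.05×10⁻⁹)^(1/2) = 7.78×10⁻⁵ M

7.78×10⁻⁵ M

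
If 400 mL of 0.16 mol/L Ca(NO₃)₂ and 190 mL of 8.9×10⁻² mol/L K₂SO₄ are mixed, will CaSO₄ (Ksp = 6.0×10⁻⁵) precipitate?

Yes

The combined volume is 590 mL.
[Ca²⁺] = (0.16)(400)/590 = 0.11 mol/L
[SO₄²⁻] = (8.9×10⁻²)(190)/590 = 2.9×10⁻² mol/L
Q = [Ca²⁺][SO₄²⁻] = 3.1×10⁻³
Because Q > Ksp (3.1×10⁻³ vs 6.0×10⁻⁵), a precipitate of CaSO₄ forms.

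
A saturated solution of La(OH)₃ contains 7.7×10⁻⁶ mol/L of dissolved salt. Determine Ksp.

Ksp = 9.5×10⁻²⁰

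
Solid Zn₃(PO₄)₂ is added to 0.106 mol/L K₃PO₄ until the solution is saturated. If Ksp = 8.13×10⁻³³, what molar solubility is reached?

Zn₃(PO₄)₂(s) ⇌ 3 Zn²⁺(aq) + 2 PO₄³⁻(aq)
PO₄³⁻ is already present at 0.106 mol/L. If s mol/L of Zn₃(PO₄)₂ dissolves, [Zn²⁺] = 3s while [PO₄³⁻] ≈ 0.106 mol/L.
Ksp = [Zn²⁺]^3[PO₄³⁻]^2 = (3s)^3(0.106)^2
(3s)^3 = 8.13×10⁻³³ / (0.106)^2 = 7.24×10⁻³¹
s = 2.99×10⁻¹¹ mol/L

2.99×10⁻¹¹ M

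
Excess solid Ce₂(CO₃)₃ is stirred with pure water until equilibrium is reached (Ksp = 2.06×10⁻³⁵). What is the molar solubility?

Ce₂(CO₃)₃(s) ⇌ 2 Ce³⁺(aq) + 3 CO₃²⁻(aq)
Call the molar solubility s, so that [Ce³⁺] = 2s and [CO₃²⁻] = 3s.
Ksp = [Ce³⁺]^2[CO₃²⁻]^3 = (2s)^2 · (3s)^3 = 108s^5
108s^5 = 2.06×10⁻³⁵  ⇒  s^5 = 1.91×10⁻³⁷
Taking the 5th root, s = 4.53×10⁻⁸ mol/L.

4.53×10⁻⁸ M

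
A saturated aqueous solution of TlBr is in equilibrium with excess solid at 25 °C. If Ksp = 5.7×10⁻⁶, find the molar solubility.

TlBr(s) ⇌ Tl⁺(aq) + Br⁻(aq)
With molar solubility s: [Tl⁺] = s, [Br⁻] = s.
Ksp = [Tl⁺][Br⁻] = s · s = s^2
s^2 = 5.7×10⁻⁶
Taking the 2nd root, s = 2.4×10⁻³ mol L⁻¹.

2.4×10⁻³ M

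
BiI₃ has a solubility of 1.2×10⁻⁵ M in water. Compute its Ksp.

BiI₃(s) ⇌ Bi³⁺(aq) + 3 I⁻(aq)
With molar solubility s: [Bi³⁺] = s, [I⁻] = 3s.
Ksp = [Bi³⁺][I⁻]^3 = s · (3s)^3 = 27s^4
Ksp = 27 × (1.2×10⁻⁵)^4 = 5.6×10⁻¹⁹

Ksp = 5.6×10⁻¹⁹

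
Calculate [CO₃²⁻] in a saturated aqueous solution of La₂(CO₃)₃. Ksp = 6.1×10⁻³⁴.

2.7×10⁻⁷ M

La₂(CO₃)₃(s) ⇌ 2 La³⁺(aq) + 3 CO₃²⁻(aq)
With molar solubility s: [La³⁺] = 2s, [CO₃²⁻] = 3s.
Ksp = [La³⁺]^2[CO₃²⁻]^3 = (2s)^2 · (3s)^3 = 108s^5 = 6.1×10⁻³⁴
s = 8.9×10⁻⁸ mol L⁻¹
[CO₃²⁻] = 3s = 2.7×10⁻⁷ mol L⁻¹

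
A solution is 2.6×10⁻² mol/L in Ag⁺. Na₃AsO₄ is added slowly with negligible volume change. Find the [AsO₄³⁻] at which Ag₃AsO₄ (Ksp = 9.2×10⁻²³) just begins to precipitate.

The threshold for precipitation is Q = Ksp.
Ag₃AsO₄(s) ⇌ 3 Ag⁺(aq) + AsO₄³⁻(aq)
Ksp = [Ag⁺]^3[AsO₄³⁻] = [AsO₄³⁻](2.6×10⁻²)^3
[AsO₄³⁻] = 9.2×10⁻²³ / (2.6×10⁻²)^3 = 5.2×10⁻¹⁸
[AsO₄³⁻] = 5.2×10⁻¹⁸ mol/L

5.2×10⁻¹⁸ M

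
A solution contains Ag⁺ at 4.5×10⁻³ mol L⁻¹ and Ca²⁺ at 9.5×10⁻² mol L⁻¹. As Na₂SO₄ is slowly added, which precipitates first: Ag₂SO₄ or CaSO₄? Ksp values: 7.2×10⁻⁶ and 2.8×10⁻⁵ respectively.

Precipitation of each salt begins when its ion product equals Ksp.
For Ag₂SO₄: [SO₄²⁻] = (Ksp/[Ag⁺]^2) = 0.36 mol L⁻¹
For CaSO₄: [SO₄²⁻] = (Ksp/[Ca²⁺]) = 2.9×10⁻⁴ mol L⁻¹
The smaller threshold [SO₄²⁻] is reached first, so CaSO₄ precipitates first.

CaSO₄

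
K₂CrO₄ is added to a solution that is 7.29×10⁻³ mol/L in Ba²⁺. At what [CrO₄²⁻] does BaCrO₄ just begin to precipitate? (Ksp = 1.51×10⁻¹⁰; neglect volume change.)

2.07×10⁻⁸ M

The threshold for precipitation is Q = Ksp.
BaCrO₄(s) ⇌ Ba²⁺(aq) + CrO₄²⁻(aq)
Ksp = [Ba²⁺][CrO₄²⁻] = [CrO₄²⁻](7.29×10⁻³)
[CrO₄²⁻] = 1.51×10⁻¹⁰ / (7.29×10⁻³) = 2.07×10⁻⁸
[CrO₄²⁻] = 2.07×10⁻⁸ mol/L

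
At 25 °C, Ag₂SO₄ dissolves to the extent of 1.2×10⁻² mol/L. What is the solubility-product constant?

Ksp = 6.9×10⁻⁶

Ag₂SO₄(s) ⇌ 2 Ag⁺(aq) + SO₄²⁻(aq)
With molar solubility s: [Ag⁺] = 2s, [SO₄²⁻] = s.
Ksp = [Ag⁺]^2[SO₄²⁻] = (2s)^2 · s = 4s^3
Ksp = 4 × (1.2×10⁻²)^3 = 6.9×10⁻⁶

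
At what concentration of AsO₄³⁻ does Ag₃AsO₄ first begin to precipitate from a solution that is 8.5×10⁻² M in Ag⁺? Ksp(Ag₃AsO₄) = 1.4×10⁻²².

Precipitation of each salt begins when its ion product equals Ksp.
Ag₃AsO₄(s) ⇌ 3 Ag⁺(aq) + AsO₄³⁻(aq)
Ksp = [Ag⁺]^3[AsO₄³⁻] = [AsO₄³⁻](8.5×10⁻²)^3
[AsO₄³⁻] = 1.4×10⁻²² / (8.5×10⁻²)^3 = 2.3×10⁻¹⁹
[AsO₄³⁻] = 2.3×10⁻¹⁹ M

2.3×10⁻¹⁹ M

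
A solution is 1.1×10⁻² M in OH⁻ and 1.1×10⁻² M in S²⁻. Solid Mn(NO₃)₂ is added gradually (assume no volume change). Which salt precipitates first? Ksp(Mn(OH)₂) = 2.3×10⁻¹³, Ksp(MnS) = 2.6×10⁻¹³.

Each salt precipitates once Q = Ksp for that salt.
For Mn(OH)₂: [Mn²⁺] = (Ksp/[OH⁻]^2) = 1.9×10⁻⁹ M
For MnS: [Mn²⁺] = (Ksp/[S²⁻]) = 2.4×10⁻¹¹ M
MnS requires the lower [Mn²⁺], so it precipitates first.

MnS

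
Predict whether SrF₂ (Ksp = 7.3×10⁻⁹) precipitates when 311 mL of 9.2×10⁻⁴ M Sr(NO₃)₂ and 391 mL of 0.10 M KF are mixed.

The combined volume is 702 mL.
[Sr²⁺] = (9.2×10⁻⁴)(311)/702 = 4.1×10⁻⁴ M
[F⁻] = (0.10)(391)/702 = 5.6×10⁻² M
Q = [Sr²⁺][F⁻]^2 = 1.3×10⁻⁶
Since Q (1.3×10⁻⁶) exceeds Ksp (7.3×10⁻⁹), SrF₂ will precipitate.

Yes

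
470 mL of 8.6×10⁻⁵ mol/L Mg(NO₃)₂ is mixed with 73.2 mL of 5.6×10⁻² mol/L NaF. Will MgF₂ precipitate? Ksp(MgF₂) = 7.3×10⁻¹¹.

Yes

Total volume after mixing = 470 + 73.2 = 543.2 mL.
[Mg²⁺] = (8.6×10⁻⁵)(470)/543.2 = 7.4×10⁻⁵ mol/L
[F⁻] = (5.6×10⁻²)(73.2)/543.2 = 7.5×10⁻³ mol/L
Q = [Mg²⁺][F⁻]^2 = 4.2×10⁻⁹
Because Q > Ksp (4.2×10⁻⁹ vs 7.3×10⁻¹¹), a precipitate of MgF₂ forms.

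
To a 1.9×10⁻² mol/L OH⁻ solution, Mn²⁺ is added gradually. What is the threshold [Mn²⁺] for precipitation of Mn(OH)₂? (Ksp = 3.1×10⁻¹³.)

Precipitation of each salt begins when its ion product equals Ksp.
Mn(OH)₂(s) ⇌ Mn²⁺(aq) + 2 OH⁻(aq)
Ksp = [Mn²⁺][OH⁻]^2 = [Mn²⁺](1.9×10⁻²)^2
[Mn²⁺] = 3.1×10⁻¹³ / (1.9×10⁻²)^2 = 8.6×10⁻¹⁰
[Mn²⁺] = 8.6×10⁻¹⁰ mol/L

8.6×10⁻¹⁰ M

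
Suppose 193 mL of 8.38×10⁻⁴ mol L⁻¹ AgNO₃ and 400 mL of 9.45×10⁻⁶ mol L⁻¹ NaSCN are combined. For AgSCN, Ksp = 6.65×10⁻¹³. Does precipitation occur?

After mixing, V = 193 mL + 400 mL = 593 mL.
[Ag⁺] = (8.38×10⁻⁴)(193)/593 = 2.73×10⁻⁴ mol L⁻¹
[SCN⁻] = (9.45×10⁻⁶)(400)/593 = 6.37×10⁻⁶ mol L⁻¹
Q = [Ag⁺][SCN⁻] = 1.74×10⁻⁹
Q = 1.74×10⁻⁹ > Ksp = 6.65×10⁻¹³, so the solution is supersaturated and AgSCN precipitates.

Yes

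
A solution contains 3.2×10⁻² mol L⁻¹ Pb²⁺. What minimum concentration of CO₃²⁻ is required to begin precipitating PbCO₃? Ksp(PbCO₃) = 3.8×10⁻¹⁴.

1.2×10⁻¹² M

The threshold for precipitation is Q = Ksp.
PbCO₃(s) ⇌ Pb²⁺(aq) + CO₃²⁻(aq)
Ksp = [Pb²⁺][CO₃²⁻] = [CO₃²⁻](3.2×10⁻²)
[CO₃²⁻] = 3.8×10⁻¹⁴ / (3.2×10⁻²) = 1.2×10⁻¹²
[CO₃²⁻] = 1.2×10⁻¹² mol L⁻¹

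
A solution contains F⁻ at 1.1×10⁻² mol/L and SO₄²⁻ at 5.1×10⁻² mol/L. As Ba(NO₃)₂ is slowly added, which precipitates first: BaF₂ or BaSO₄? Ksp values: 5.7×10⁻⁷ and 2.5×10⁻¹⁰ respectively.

A salt starts to precipitate once the ion product Q reaches its Ksp.
For BaF₂: [Ba²⁺] = (Ksp/[F⁻]^2) = 4.7×10⁻³ mol/L
For BaSO₄: [Ba²⁺] = (Ksp/[SO₄²⁻]) = 4.9×10⁻⁹ mol/L
The smaller threshold [Ba²⁺] is reached first, so BaSO₄ precipitates first.

BaSO₄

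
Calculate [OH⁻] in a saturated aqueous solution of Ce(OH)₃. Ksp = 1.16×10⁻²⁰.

Ce(OH)₃(s) ⇌ Ce³⁺(aq) + 3 OH⁻(aq)
Let s be the molar solubility. Then [Ce³⁺] = s and [OH⁻] = 3s.
Ksp = [Ce³⁺][OH⁻]^3 = s · (3s)^3 = 27s^4 = 1.16×10⁻²⁰
s = 4.55×10⁻⁶ M
[OH⁻] = 3s = 1.37×10⁻⁵ M

1.37×10⁻⁵ M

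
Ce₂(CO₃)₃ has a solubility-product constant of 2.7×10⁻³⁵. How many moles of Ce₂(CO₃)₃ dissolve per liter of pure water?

4.8×10⁻⁸ M

Ce₂(CO₃)₃(s) ⇌ 2 Ce³⁺(aq) + 3 CO₃²⁻(aq)
For each mole of Ce₂(CO₃)₃ that dissolves per liter, [Ce³⁺] = 2s and [CO₃²⁻] = 3s; let s denote this solubility.
Ksp = [Ce³⁺]^2[CO₃²⁻]^3 = (2s)^2 · (3s)^3 = 108s^5
108s^5 = 2.7×10⁻³⁵  ⇒  s^5 = 2.5×10⁻³⁷
s = (2.5×10⁻³⁷)^(1/5) = 4.8×10⁻⁸ mol L⁻¹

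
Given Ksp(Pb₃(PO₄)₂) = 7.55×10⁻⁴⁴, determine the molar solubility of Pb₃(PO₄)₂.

Pb₃(PO₄)₂(s) ⇌ 3 Pb²⁺(aq) + 2 PO₄³⁻(aq)
If s mol/L of Pb₃(PO₄)₂ dissolves, [Pb²⁺] = 3s and [PO₄³⁻] = 2s.
Ksp = [Pb²⁺]^3[PO₄³⁻]^2 = (3s)^3 · (2s)^2 = 108s^5
108s^5 = 7.55×10⁻⁴⁴  ⇒  s^5 = 6.99×10⁻⁴⁶
Taking the 5th root, s = 9.31×10⁻¹⁰ mol L⁻¹.

9.31×10⁻¹⁰ M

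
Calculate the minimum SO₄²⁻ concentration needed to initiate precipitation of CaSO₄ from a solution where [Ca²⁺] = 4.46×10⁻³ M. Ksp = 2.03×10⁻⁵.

Precipitation begins when Q = Ksp.
CaSO₄(s) ⇌ Ca²⁺(aq) + SO₄²⁻(aq)
Ksp = [Ca²⁺][SO₄²⁻] = [SO₄²⁻](4.46×10⁻³)
[SO₄²⁻] = 2.03×10⁻⁵ / (4.46×10⁻³) = 4.55×10⁻³
[SO₄²⁻] = 4.55×10⁻³ M

4.55×10⁻³ M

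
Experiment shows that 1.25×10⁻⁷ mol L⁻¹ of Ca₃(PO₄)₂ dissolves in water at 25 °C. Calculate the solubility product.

Ksp = 3.30×10⁻³³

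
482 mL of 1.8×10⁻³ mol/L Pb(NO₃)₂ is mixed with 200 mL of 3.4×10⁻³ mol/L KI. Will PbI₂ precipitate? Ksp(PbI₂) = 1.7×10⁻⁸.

No

Total volume after mixing = 482 + 200 = 682 mL.
[Pb²⁺] = (1.8×10⁻³)(482)/682 = 1.3×10⁻³ mol/L
[I⁻] = (3.4×10⁻³)(200)/682 = 1.0×10⁻³ mol/L
Q = [Pb²⁺][I⁻]^2 = 1.3×10⁻⁹
Q = 1.3×10⁻⁹ < Ksp = 1.7×10⁻⁸, so the solution is unsaturated and no precipitate forms.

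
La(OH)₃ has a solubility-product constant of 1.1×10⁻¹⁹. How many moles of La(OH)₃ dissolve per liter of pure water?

8.0×10⁻⁶ M

La(OH)₃(s) ⇌ La³⁺(aq) + 3 OH⁻(aq)
Let s be the molar solubility. Then [La³⁺] = s and [OH⁻] = 3s.
Ksp = [La³⁺][OH⁻]^3 = s · (3s)^3 = 27s^4
27s^4 = 1.1×10⁻¹⁹  ⇒  s^4 = 4.1×10⁻²¹
s = (4.1×10⁻²¹)^(1/4) = 8.0×10⁻⁶ mol L⁻¹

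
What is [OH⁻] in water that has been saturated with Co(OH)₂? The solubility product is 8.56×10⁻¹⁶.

1.20×10⁻⁵ M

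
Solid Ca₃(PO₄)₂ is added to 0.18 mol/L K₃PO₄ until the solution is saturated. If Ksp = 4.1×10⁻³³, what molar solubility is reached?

Ca₃(PO₄)₂(s) ⇌ 3 Ca²⁺(aq) + 2 PO₄³⁻(aq)
PO₄³⁻ is already present at 0.18 mol/L. If s mol/L of Ca₃(PO₄)₂ dissolves, [Ca²⁺] = 3s while [PO₄³⁻] ≈ 0.18 mol/L.
Ksp = [Ca²⁺]^3[PO₄³⁻]^2 = (3s)^3(0.18)^2
(3s)^3 = 4.1×10⁻³³ / (0.18)^2 = 1.3×10⁻³¹
s = 1.7×10⁻¹¹ mol/L

1.7×10⁻¹¹ M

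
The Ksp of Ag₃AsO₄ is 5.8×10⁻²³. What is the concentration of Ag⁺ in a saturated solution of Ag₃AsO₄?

3.6×10⁻⁶ M

Ag₃AsO₄(s) ⇌ 3 Ag⁺(aq) + AsO₄³⁻(aq)
Let s be the molar solubility. Then [Ag⁺] = 3s and [AsO₄³⁻] = s.
Ksp = [Ag⁺]^3[AsO₄³⁻] = (3s)^3 · s = 27s^4 = 5.8×10⁻²³
s = 1.2×10⁻⁶ mol/L
[Ag⁺] = 3s = 3.6×10⁻⁶ mol/L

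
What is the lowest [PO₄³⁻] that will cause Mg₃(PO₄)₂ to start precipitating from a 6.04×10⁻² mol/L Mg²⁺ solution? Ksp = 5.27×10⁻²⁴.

1.55×10⁻¹⁰ M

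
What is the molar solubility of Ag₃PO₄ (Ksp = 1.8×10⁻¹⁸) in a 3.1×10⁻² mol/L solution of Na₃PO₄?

Ag₃PO₄(s) ⇌ 3 Ag⁺(aq) + PO₄³⁻(aq)
Let s be the solubility of Ag₃PO₄ here. The common ion gives [PO₄³⁻] ≈ 3.1×10⁻² mol/L, and [Ag⁺] = 3s.
Ksp = [Ag⁺]^3[PO₄³⁻] = (3s)^3(3.1×10⁻²)
(3s)^3 = 1.8×10⁻¹⁸ / (3.1×10⁻²) = 5.8×10⁻¹⁷
s = 1.3×10⁻⁶ mol/L

1.3×10⁻⁶ M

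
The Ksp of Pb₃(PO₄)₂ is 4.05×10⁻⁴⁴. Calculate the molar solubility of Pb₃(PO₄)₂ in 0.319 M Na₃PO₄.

2.45×10⁻¹⁵ M

Pb₃(PO₄)₂(s) ⇌ 3 Pb²⁺(aq) + 2 PO₄³⁻(aq)
With PO₄³⁻ already at 0.319 M and s small, take [PO₄³⁻] ≈ 0.319 M and [Pb²⁺] = 3s.
Ksp = [Pb²⁺]^3[PO₄³⁻]^2 = (3s)^3(0.319)^2
(3s)^3 = 4.05×10⁻⁴⁴ / (0.319)^2 = 3.98×10⁻⁴³
s = 2.45×10⁻¹⁵ M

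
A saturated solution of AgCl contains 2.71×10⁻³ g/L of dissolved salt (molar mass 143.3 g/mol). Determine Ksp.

Convert to molarity: s = 2.71×10⁻³ / 143.3 = 1.8911×10⁻⁵ mol/L
AgCl(s) ⇌ Ag⁺(aq) + Cl⁻(aq)
Let s be the molar solubility. Then [Ag⁺] = s and [Cl⁻] = s.
Ksp = [Ag⁺][Cl⁻] = s · s = s^2
Ksp = (1.8911×10⁻⁵)^2 = 3.58×10⁻¹⁰

Ksp = 3.58×10⁻¹⁰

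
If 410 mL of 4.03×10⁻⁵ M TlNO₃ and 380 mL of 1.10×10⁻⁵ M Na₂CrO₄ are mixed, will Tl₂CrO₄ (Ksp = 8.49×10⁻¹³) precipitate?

No

Total volume after mixing = 410 + 380 = 790 mL.
[Tl⁺] = (4.03×10⁻⁵)(410)/790 = 2.09×10⁻⁵ M
[CrO₄²⁻] = (1.10×10⁻⁵)(380)/790 = 5.29×10⁻⁶ M
Q = [Tl⁺]^2[CrO₄²⁻] = 2.31×10⁻¹⁵
Since Q (2.31×10⁻¹⁵) is less than Ksp (8.49×10⁻¹³), no Tl₂CrO₄ precipitates.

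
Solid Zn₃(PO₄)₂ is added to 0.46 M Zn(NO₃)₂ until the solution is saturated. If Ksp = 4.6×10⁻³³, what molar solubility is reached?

1.1×10⁻¹⁶ M

Zn₃(PO₄)₂(s) ⇌ 3 Zn²⁺(aq) + 2 PO₄³⁻(aq)
With Zn²⁺ already at 0.46 M and s small, take [Zn²⁺] ≈ 0.46 M and [PO₄³⁻] = 2s.
Ksp = [Zn²⁺]^3[PO₄³⁻]^2 = (0.46)^3(2s)^2
(2s)^2 = 4.6×10⁻³³ / (0.46)^3 = 4.7×10⁻³²
s = 1.1×10⁻¹⁶ M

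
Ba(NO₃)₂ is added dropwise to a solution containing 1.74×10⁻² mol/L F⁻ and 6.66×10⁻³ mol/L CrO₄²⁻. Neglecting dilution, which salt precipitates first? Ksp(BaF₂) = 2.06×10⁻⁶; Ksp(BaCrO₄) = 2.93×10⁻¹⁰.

Each salt precipitates once Q = Ksp for that salt.
For BaF₂: [Ba²⁺] = (Ksp/[F⁻]^2) = 6.80×10⁻³ mol/L
For BaCrO₄: [Ba²⁺] = (Ksp/[CrO₄²⁻]) = 4.40×10⁻⁸ mol/L
Since BaCrO₄ needs less Ba²⁺ to reach saturation, it precipitates first.

BaCrO₄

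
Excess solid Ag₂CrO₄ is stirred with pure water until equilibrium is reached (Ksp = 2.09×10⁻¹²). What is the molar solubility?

8.05×10⁻⁵ M

Ag₂CrO₄(s) ⇌ 2 Ag⁺(aq) + CrO₄²⁻(aq)
Call the molar solubility s, so that [Ag⁺] = 2s and [CrO₄²⁻] = s.
Ksp = [Ag⁺]^2[CrO₄²⁻] = (2s)^2 · s = 4s^3
4s^3 = 2.09×10⁻¹²  ⇒  s^3 = 5.23×10⁻¹³
s = 8.05×10⁻⁵ mol L⁻¹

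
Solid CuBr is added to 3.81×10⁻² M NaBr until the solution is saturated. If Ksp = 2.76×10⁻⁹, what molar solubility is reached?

7.24×10⁻⁸ M

CuBr(s) ⇌ Cu⁺(aq) + Br⁻(aq)
Let s be the solubility of CuBr here. The common ion gives [Br⁻] ≈ 3.81×10⁻² M, and [Cu⁺] = s.
Ksp = [Cu⁺][Br⁻] = s(3.81×10⁻²)
s = 2.76×10⁻⁹ / (3.81×10⁻²) = 7.24×10⁻⁸
s = 7.24×10⁻⁸ M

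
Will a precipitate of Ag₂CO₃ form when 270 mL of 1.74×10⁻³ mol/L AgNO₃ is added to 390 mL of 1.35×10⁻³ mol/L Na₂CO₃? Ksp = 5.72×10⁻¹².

The combined volume is 660 mL.
[Ag⁺] = (1.74×10⁻³)(270)/660 = 7.12×10⁻⁴ mol/L
[CO₃²⁻] = (1.35×10⁻³)(390)/660 = 7.98×10⁻⁴ mol/L
Q = [Ag⁺]^2[CO₃²⁻] = 4.04×10⁻¹⁰
Q = 4.04×10⁻¹⁰ > Ksp = 5.72×10⁻¹², so the solution is supersaturated and Ag₂CO₃ precipitates.

Yes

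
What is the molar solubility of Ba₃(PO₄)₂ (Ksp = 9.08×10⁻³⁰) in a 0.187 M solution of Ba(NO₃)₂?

Ba₃(PO₄)₂(s) ⇌ 3 Ba²⁺(aq) + 2 PO₄³⁻(aq)
With Ba²⁺ already at 0.187 M and s small, take [Ba²⁺] ≈ 0.187 M and [PO₄³⁻] = 2s.
Ksp = [Ba²⁺]^3[PO₄³⁻]^2 = (0.187)^3(2s)^2
(2s)^2 = 9.08×10⁻³⁰ / (0.187)^3 = 1.39×10⁻²⁷
s = 1.86×10⁻¹⁴ M

1.86×10⁻¹⁴ M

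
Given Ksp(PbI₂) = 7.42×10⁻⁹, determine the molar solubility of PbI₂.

PbI₂(s) ⇌ Pb²⁺(aq) + 2 I⁻(aq)
Call the molar solubility s, so that [Pb²⁺] = s and [I⁻] = 2s.
Ksp = [Pb²⁺][I⁻]^2 = s · (2s)^2 = 4s^3
4s^3 = 7.42×10⁻⁹  ⇒  s^3 = 1.86×10⁻⁹
s = (1.86×10⁻⁹)^(1/3) = 1.23×10⁻³ mol/L

1.23×10⁻³ M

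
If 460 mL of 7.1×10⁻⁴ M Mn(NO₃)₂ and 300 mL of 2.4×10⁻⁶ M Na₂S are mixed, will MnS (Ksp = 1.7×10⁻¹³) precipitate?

The combined volume is 760 mL.
[Mn²⁺] = (7.1×10⁻⁴)(460)/760 = 4.3×10⁻⁴ M
[S²⁻] = (2.4×10⁻⁶)(300)/760 = 9.5×10⁻⁷ M
Q = [Mn²⁺][S²⁻] = 4.1×10⁻¹⁰
Since Q (4.1×10⁻¹⁰) exceeds Ksp (1.7×10⁻¹³), MnS will precipitate.

Yes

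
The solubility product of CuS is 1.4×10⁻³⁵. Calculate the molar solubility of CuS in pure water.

CuS(s) ⇌ Cu²⁺(aq) + S²⁻(aq)
Call the molar solubility s, so that [Cu²⁺] = s and [S²⁻] = s.
Ksp = [Cu²⁺][S²⁻] = s · s = s^2
s^2 = 1.4×10⁻³⁵
s = (1.4×10⁻³⁵)^(1/2) = 3.7×10⁻¹⁸ M

3.7×10⁻¹⁸ M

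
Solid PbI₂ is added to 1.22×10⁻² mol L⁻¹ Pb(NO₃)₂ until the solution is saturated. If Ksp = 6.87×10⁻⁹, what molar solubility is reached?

PbI₂(s) ⇌ Pb²⁺(aq) + 2 I⁻(aq)
Pb²⁺ is already present at 1.22×10⁻² mol L⁻¹. If s mol/L of PbI₂ dissolves, [I⁻] = 2s while [Pb²⁺] ≈ 1.22×10⁻² mol L⁻¹.
Ksp = [Pb²⁺][I⁻]^2 = (1.22×10⁻²)(2s)^2
(2s)^2 = 6.87×10⁻⁹ / (1.22×10⁻²) = 5.63×10⁻⁷
s = 3.75×10⁻⁴ mol L⁻¹

3.75×10⁻⁴ M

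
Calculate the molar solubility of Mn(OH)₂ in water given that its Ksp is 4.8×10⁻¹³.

Mn(OH)₂(s) ⇌ Mn²⁺(aq) + 2 OH⁻(aq)
With molar solubility s: [Mn²⁺] = s, [OH⁻] = 2s.
Ksp = [Mn²⁺][OH⁻]^2 = s · (2s)^2 = 4s^3
4s^3 = 4.8×10⁻¹³  ⇒  s^3 = 1.2×10⁻¹³
s = 4.9×10⁻⁵ mol/L

4.9×10⁻⁵ M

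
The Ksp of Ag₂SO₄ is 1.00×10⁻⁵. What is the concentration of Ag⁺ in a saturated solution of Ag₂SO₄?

Ag₂SO₄(s) ⇌ 2 Ag⁺(aq) + SO₄²⁻(aq)
If s mol/L of Ag₂SO₄ dissolves, [Ag⁺] = 2s and [SO₄²⁻] = s.
Ksp = [Ag⁺]^2[SO₄²⁻] = (2s)^2 · s = 4s^3 = 1.00×10⁻⁵
s = 1.36×10⁻² M
[Ag⁺] = 2s = 2.71×10⁻² M

2.71×10⁻² M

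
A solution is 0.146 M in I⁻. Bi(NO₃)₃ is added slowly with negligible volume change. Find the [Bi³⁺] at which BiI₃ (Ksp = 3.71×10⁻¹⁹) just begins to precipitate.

Precipitation begins when Q = Ksp.
BiI₃(s) ⇌ Bi³⁺(aq) + 3 I⁻(aq)
Ksp = [Bi³⁺][I⁻]^3 = [Bi³⁺](0.146)^3
[Bi³⁺] = 3.71×10⁻¹⁹ / (0.146)^3 = 1.19×10⁻¹⁶
[Bi³⁺] = 1.19×10⁻¹⁶ M

1.19×10⁻¹⁶ M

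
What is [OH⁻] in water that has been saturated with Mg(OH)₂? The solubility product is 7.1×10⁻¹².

Mg(OH)₂(s) ⇌ Mg²⁺(aq) + 2 OH⁻(aq)
With molar solubility s: [Mg²⁺] = s, [OH⁻] = 2s.
Ksp = [Mg²⁺][OH⁻]^2 = s · (2s)^2 = 4s^3 = 7.1×10⁻¹²
s = 1.2×10⁻⁴ mol/L
[OH⁻] = 2s = 2.4×10⁻⁴ mol/L

2.4×10⁻⁴ M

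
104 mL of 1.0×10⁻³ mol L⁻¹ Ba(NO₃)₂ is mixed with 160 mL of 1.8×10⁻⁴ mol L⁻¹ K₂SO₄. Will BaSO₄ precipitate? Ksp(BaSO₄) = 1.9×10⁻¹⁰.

Yes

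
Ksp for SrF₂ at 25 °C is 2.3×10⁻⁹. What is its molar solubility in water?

8.3×10⁻⁴ M

SrF₂(s) ⇌ Sr²⁺(aq) + 2 F⁻(aq)
If s mol/L of SrF₂ dissolves, [Sr²⁺] = s and [F⁻] = 2s.
Ksp = [Sr²⁺][F⁻]^2 = s · (2s)^2 = 4s^3
4s^3 = 2.3×10⁻⁹  ⇒  s^3 = 5.8×10⁻¹⁰
Taking the 3rd root, s = 8.3×10⁻⁴ mol/L.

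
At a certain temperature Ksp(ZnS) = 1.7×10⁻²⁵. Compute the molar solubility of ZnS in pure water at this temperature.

ZnS(s) ⇌ Zn²⁺(aq) + S²⁻(aq)
If s mol/L of ZnS dissolves, [Zn²⁺] = s and [S²⁻] = s.
Ksp = [Zn²⁺][S²⁻] = s · s = s^2
s^2 = 1.7×10⁻²⁵
s = (1.7×10⁻²⁵)^(1/2) = 4.1×10⁻¹³ mol L⁻¹

4.1×10⁻¹³ M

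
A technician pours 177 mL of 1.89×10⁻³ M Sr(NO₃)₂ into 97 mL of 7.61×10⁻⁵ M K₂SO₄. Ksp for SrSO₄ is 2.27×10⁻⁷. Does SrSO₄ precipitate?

Total volume after mixing = 177 + 97 = 274 mL.
[Sr²⁺] = (1.89×10⁻³)(177)/274 = 1.22×10⁻³ M
[SO₄²⁻] = (7.61×10⁻⁵)(97)/274 = 2.69×10⁻⁵ M
Q = [Sr²⁺][SO₄²⁻] = 3.29×10⁻⁸
Since Q (3.29×10⁻⁸) is less than Ksp (2.27×10⁻⁷), no SrSO₄ precipitates.

No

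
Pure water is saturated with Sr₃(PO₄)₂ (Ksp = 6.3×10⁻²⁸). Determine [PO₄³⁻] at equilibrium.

2.8×10⁻⁶ M

Sr₃(PO₄)₂(s) ⇌ 3 Sr²⁺(aq) + 2 PO₄³⁻(aq)
For each mole of Sr₃(PO₄)₂ that dissolves per liter, [Sr²⁺] = 3s and [PO₄³⁻] = 2s; let s denote this solubility.
Ksp = [Sr²⁺]^3[PO₄³⁻]^2 = (3s)^3 · (2s)^2 = 108s^5 = 6.3×10⁻²⁸
s = 1.4×10⁻⁶ mol L⁻¹
[PO₄³⁻] = 2s = 2.8×10⁻⁶ mol L⁻¹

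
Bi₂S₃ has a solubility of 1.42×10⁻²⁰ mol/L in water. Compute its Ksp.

Bi₂S₃(s) ⇌ 2 Bi³⁺(aq) + 3 S²⁻(aq)
If s mol/L of Bi₂S₃ dissolves, [Bi³⁺] = 2s and [S²⁻] = 3s.
Ksp = [Bi³⁺]^2[S²⁻]^3 = (2s)^2 · (3s)^3 = 108s^5
Ksp = 108 × (1.42×10⁻²⁰)^5 = 6.24×10⁻⁹⁸

Ksp = 6.24×10⁻⁹⁸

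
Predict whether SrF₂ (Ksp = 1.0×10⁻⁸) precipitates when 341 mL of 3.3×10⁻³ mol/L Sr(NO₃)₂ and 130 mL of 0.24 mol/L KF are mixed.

After mixing, V = 341 mL + 130 mL = 471 mL.
[Sr²⁺] = (3.3×10⁻³)(341)/471 = 2.4×10⁻³ mol/L
[F⁻] = (0.24)(130)/471 = 6.6×10⁻² mol/L
Q = [Sr²⁺][F⁻]^2 = 1.0×10⁻⁵
Since Q (1.0×10⁻⁵) exceeds Ksp (1.0×10⁻⁸), SrF₂ will precipitate.

Yes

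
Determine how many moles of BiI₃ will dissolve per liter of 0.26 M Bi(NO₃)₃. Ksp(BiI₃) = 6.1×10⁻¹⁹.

4.4×10⁻⁷ M

BiI₃(s) ⇌ Bi³⁺(aq) + 3 I⁻(aq)
Bi³⁺ is already present at 0.26 M. If s mol/L of BiI₃ dissolves, [I⁻] = 3s while [Bi³⁺] ≈ 0.26 M.
Ksp = [Bi³⁺][I⁻]^3 = (0.26)(3s)^3
(3s)^3 = 6.1×10⁻¹⁹ / (0.26) = 2.3×10⁻¹⁸
s = 4.4×10⁻⁷ M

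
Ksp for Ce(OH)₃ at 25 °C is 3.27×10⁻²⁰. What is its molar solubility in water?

Ce(OH)₃(s) ⇌ Ce³⁺(aq) + 3 OH⁻(aq)
With molar solubility s: [Ce³⁺] = s, [OH⁻] = 3s.
Ksp = [Ce³⁺][OH⁻]^3 = s · (3s)^3 = 27s^4
27s^4 = 3.27×10⁻²⁰  ⇒  s^4 = 1.21×10⁻²¹
s = (1.21×10⁻²¹)^(1/4) = 5.90×10⁻⁶ mol L⁻¹

5.90×10⁻⁶ M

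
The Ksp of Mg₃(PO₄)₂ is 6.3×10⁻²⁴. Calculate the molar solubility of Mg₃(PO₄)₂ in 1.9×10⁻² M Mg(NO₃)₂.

4.8×10⁻¹⁰ M

Mg₃(PO₄)₂(s) ⇌ 3 Mg²⁺(aq) + 2 PO₄³⁻(aq)
With Mg²⁺ already at 1.9×10⁻² M and s small, take [Mg²⁺] ≈ 1.9×10⁻² M and [PO₄³⁻] = 2s.
Ksp = [Mg²⁺]^3[PO₄³⁻]^2 = (1.9×10⁻²)^3(2s)^2
(2s)^2 = 6.3×10⁻²⁴ / (1.9×10⁻²)^3 = 9.2×10⁻¹⁹
s = 4.8×10⁻¹⁰ M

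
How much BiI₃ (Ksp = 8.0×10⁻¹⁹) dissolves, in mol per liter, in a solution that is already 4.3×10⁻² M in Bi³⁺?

BiI₃(s) ⇌ Bi³⁺(aq) + 3 I⁻(aq)
Bi³⁺ is already present at 4.3×10⁻² M. If s mol/L of BiI₃ dissolves, [I⁻] = 3s while [Bi³⁺] ≈ 4.3×10⁻² M.
Ksp = [Bi³⁺][I⁻]^3 = (4.3×10⁻²)(3s)^3
(3s)^3 = 8.0×10⁻¹⁹ / (4.3×10⁻²) = 1.9×10⁻¹⁷
s = 8.8×10⁻⁷ M

8.8×10⁻⁷ M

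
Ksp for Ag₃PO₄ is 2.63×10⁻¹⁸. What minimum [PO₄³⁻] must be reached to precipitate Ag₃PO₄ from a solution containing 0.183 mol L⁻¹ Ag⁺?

4.29×10⁻¹⁶ M

A salt starts to precipitate once the ion product Q reaches its Ksp.
Ag₃PO₄(s) ⇌ 3 Ag⁺(aq) + PO₄³⁻(aq)
Ksp = [Ag⁺]^3[PO₄³⁻] = [PO₄³⁻](0.183)^3
[PO₄³⁻] = 2.63×10⁻¹⁸ / (0.183)^3 = 4.29×10⁻¹⁶
[PO₄³⁻] = 4.29×10⁻¹⁶ mol L⁻¹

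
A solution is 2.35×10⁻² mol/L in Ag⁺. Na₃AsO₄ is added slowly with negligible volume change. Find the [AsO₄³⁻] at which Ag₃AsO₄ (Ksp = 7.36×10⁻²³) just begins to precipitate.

5.67×10⁻¹⁸ M

Precipitation of each salt begins when its ion product equals Ksp.
Ag₃AsO₄(s) ⇌ 3 Ag⁺(aq) + AsO₄³⁻(aq)
Ksp = [Ag⁺]^3[AsO₄³⁻] = [AsO₄³⁻](2.35×10⁻²)^3
[AsO₄³⁻] = 7.36×10⁻²³ / (2.35×10⁻²)^3 = 5.67×10⁻¹⁸
[AsO₄³⁻] = 5.67×10⁻¹⁸ mol/L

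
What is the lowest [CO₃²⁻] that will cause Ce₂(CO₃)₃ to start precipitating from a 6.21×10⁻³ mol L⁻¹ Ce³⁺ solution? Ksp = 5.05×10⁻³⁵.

1.09×10⁻¹⁰ M

Precipitation of each salt begins when its ion product equals Ksp.
Ce₂(CO₃)₃(s) ⇌ 2 Ce³⁺(aq) + 3 CO₃²⁻(aq)
Ksp = [Ce³⁺]^2[CO₃²⁻]^3 = [CO₃²⁻]^3(6.21×10⁻³)^2
[CO₃²⁻]^3 = 5.05×10⁻³⁵ / (6.21×10⁻³)^2 = 1.31×10⁻³⁰
[CO₃²⁻] = 1.09×10⁻¹⁰ mol L⁻¹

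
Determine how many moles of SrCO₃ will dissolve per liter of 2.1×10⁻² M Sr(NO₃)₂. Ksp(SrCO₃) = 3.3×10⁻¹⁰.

SrCO₃(s) ⇌ Sr²⁺(aq) + CO₃²⁻(aq)
With Sr²⁺ already at 2.1×10⁻² M and s small, take [Sr²⁺] ≈ 2.1×10⁻² M and [CO₃²⁻] = s.
Ksp = [Sr²⁺][CO₃²⁻] = (2.1×10⁻²)s
s = 3.3×10⁻¹⁰ / (2.1×10⁻²) = 1.6×10⁻⁸
s = 1.6×10⁻⁸ M

1.6×10⁻⁸ M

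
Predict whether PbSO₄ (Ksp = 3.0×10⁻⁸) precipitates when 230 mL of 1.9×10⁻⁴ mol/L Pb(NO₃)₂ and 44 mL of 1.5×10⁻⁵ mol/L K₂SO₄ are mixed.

No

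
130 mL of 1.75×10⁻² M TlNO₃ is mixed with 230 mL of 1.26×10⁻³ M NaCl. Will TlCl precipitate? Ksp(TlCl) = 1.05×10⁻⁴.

No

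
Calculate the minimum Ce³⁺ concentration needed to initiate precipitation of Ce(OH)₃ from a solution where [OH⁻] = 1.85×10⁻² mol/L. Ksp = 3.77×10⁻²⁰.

Precipitation begins when Q = Ksp.
Ce(OH)₃(s) ⇌ Ce³⁺(aq) + 3 OH⁻(aq)
Ksp = [Ce³⁺][OH⁻]^3 = [Ce³⁺](1.85×10⁻²)^3
[Ce³⁺] = 3.77×10⁻²⁰ / (1.85×10⁻²)^3 = 5.95×10⁻¹⁵
[Ce³⁺] = 5.95×10⁻¹⁵ mol/L

5.95×10⁻¹⁵ M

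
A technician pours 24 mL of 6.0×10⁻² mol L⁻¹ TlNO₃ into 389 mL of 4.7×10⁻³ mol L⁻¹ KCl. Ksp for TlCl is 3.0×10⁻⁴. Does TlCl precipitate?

No

Total volume after mixing = 24 + 389 = 413 mL.
[Tl⁺] = (6.0×10⁻²)(24)/413 = 3.5×10⁻³ mol L⁻¹
[Cl⁻] = (4.7×10⁻³)(389)/413 = 4.4×10⁻³ mol L⁻¹
Q = [Tl⁺][Cl⁻] = 1.5×10⁻⁵
Since Q (1.5×10⁻⁵) is less than Ksp (3.0×10⁻⁴), no TlCl precipitates.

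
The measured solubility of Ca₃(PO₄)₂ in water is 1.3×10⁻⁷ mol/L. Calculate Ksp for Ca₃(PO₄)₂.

Ca₃(PO₄)₂(s) ⇌ 3 Ca²⁺(aq) + 2 PO₄³⁻(aq)
Call the molar solubility s, so that [Ca²⁺] = 3s and [PO₄³⁻] = 2s.
Ksp = [Ca²⁺]^3[PO₄³⁻]^2 = (3s)^3 · (2s)^2 = 108s^5
Ksp = 108 × (1.3×10⁻⁷)^5 = 4.0×10⁻³³

Ksp = 4.0×10⁻³³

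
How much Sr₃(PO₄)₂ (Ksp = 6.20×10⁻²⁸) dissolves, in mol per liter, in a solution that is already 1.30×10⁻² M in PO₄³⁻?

Sr₃(PO₄)₂(s) ⇌ 3 Sr²⁺(aq) + 2 PO₄³⁻(aq)
PO₄³⁻ is already present at 1.30×10⁻² M. If s mol/L of Sr₃(PO₄)₂ dissolves, [Sr²⁺] = 3s while [PO₄³⁻] ≈ 1.30×10⁻² M.
Ksp = [Sr²⁺]^3[PO₄³⁻]^2 = (3s)^3(1.30×10⁻²)^2
(3s)^3 = 6.20×10⁻²⁸ / (1.30×10⁻²)^2 = 3.67×10⁻²⁴
s = 5.14×10⁻⁹ M

5.14×10⁻⁹ M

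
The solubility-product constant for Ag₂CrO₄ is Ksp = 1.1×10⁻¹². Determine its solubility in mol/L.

6.5×10⁻⁵ M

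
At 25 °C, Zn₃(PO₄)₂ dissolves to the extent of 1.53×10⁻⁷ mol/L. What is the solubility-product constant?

Ksp = 9.05×10⁻³³

Zn₃(PO₄)₂(s) ⇌ 3 Zn²⁺(aq) + 2 PO₄³⁻(aq)
Call the molar solubility s, so that [Zn²⁺] = 3s and [PO₄³⁻] = 2s.
Ksp = [Zn²⁺]^3[PO₄³⁻]^2 = (3s)^3 · (2s)^2 = 108s^5
Ksp = 108 × (1.53×10⁻⁷)^5 = 9.05×10⁻³³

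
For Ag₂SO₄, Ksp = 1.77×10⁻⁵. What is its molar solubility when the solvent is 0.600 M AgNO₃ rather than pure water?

Ag₂SO₄(s) ⇌ 2 Ag⁺(aq) + SO₄²⁻(aq)
Let s be the solubility of Ag₂SO₄ here. The common ion gives [Ag⁺] ≈ 0.600 M, and [SO₄²⁻] = s.
Ksp = [Ag⁺]^2[SO₄²⁻] = (0.600)^2s
s = 1.77×10⁻⁵ / (0.600)^2 = 4.92×10⁻⁵
s = 4.92×10⁻⁵ M

4.92×10⁻⁵ M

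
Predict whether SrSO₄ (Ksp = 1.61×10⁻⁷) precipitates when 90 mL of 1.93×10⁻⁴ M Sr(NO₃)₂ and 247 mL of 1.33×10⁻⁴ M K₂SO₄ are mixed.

No

The combined volume is 337 mL.
[Sr²⁺] = (1.93×10⁻⁴)(90)/337 = 5.15×10⁻⁵ M
[SO₄²⁻] = (1.33×10⁻⁴)(247)/337 = 9.75×10⁻⁵ M
Q = [Sr²⁺][SO₄²⁻] = 5.02×10⁻⁹
Q < Ksp (5.02×10⁻⁹ vs 1.61×10⁻⁷); the solution remains unsaturated and no precipitate forms.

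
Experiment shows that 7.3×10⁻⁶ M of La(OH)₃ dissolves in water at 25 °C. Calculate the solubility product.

Ksp = 7.7×10⁻²⁰

La(OH)₃(s) ⇌ La³⁺(aq) + 3 OH⁻(aq)
If s mol/L of La(OH)₃ dissolves, [La³⁺] = s and [OH⁻] = 3s.
Ksp = [La³⁺][OH⁻]^3 = s · (3s)^3 = 27s^4
Ksp = 27 × (7.3×10⁻⁶)^4 = 7.7×10⁻²⁰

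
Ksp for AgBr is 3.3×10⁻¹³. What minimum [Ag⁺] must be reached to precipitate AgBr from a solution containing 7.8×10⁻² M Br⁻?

The threshold for precipitation is Q = Ksp.
AgBr(s) ⇌ Ag⁺(aq) + Br⁻(aq)
Ksp = [Ag⁺][Br⁻] = [Ag⁺](7.8×10⁻²)
[Ag⁺] = 3.3×10⁻¹³ / (7.8×10⁻²) = 4.2×10⁻¹²
[Ag⁺] = 4.2×10⁻¹² M

4.2×10⁻¹² M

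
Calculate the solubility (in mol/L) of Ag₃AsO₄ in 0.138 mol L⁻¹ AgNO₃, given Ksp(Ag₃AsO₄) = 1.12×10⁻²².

4.26×10⁻²⁰ M

Ag₃AsO₄(s) ⇌ 3 Ag⁺(aq) + AsO₄³⁻(aq)
Ag⁺ is already present at 0.138 mol L⁻¹. If s mol/L of Ag₃AsO₄ dissolves, [AsO₄³⁻] = s while [Ag⁺] ≈ 0.138 mol L⁻¹.
Ksp = [Ag⁺]^3[AsO₄³⁻] = (0.138)^3s
s = 1.12×10⁻²² / (0.138)^3 = 4.26×10⁻²⁰
s = 4.26×10⁻²⁰ mol L⁻¹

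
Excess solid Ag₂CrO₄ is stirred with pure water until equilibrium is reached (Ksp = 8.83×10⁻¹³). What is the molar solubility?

6.04×10⁻⁵ M

Ag₂CrO₄(s) ⇌ 2 Ag⁺(aq) + CrO₄²⁻(aq)
For each mole of Ag₂CrO₄ that dissolves per liter, [Ag⁺] = 2s and [CrO₄²⁻] = s; let s denote this solubility.
Ksp = [Ag⁺]^2[CrO₄²⁻] = (2s)^2 · s = 4s^3
4s^3 = 8.83×10⁻¹³  ⇒  s^3 = 2.21×10⁻¹³
Taking the 3rd root, s = 6.04×10⁻⁵ mol/L.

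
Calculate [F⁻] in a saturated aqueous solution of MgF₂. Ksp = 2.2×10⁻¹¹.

3.5×10⁻⁴ M

MgF₂(s) ⇌ Mg²⁺(aq) + 2 F⁻(aq)
With molar solubility s: [Mg²⁺] = s, [F⁻] = 2s.
Ksp = [Mg²⁺][F⁻]^2 = s · (2s)^2 = 4s^3 = 2.2×10⁻¹¹
s = 1.8×10⁻⁴ mol/L
[F⁻] = 2s = 3.5×10⁻⁴ mol/L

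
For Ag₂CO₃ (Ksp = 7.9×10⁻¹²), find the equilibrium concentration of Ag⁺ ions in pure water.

Ag₂CO₃(s) ⇌ 2 Ag⁺(aq) + CO₃²⁻(aq)
Let s be the molar solubility. Then [Ag⁺] = 2s and [CO₃²⁻] = s.
Ksp = [Ag⁺]^2[CO₃²⁻] = (2s)^2 · s = 4s^3 = 7.9×10⁻¹²
s = 1.3×10⁻⁴ M
[Ag⁺] = 2s = 2.5×10⁻⁴ M

2.5×10⁻⁴ M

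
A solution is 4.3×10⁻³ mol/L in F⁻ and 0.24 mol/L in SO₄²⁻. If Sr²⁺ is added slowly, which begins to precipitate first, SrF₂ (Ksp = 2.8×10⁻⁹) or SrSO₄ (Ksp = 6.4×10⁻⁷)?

The threshold for precipitation is Q = Ksp.
For SrF₂: [Sr²⁺] = (Ksp/[F⁻]^2) = 1.5×10⁻⁴ mol/L
For SrSO₄: [Sr²⁺] = (Ksp/[SO₄²⁻]) = 2.7×10⁻⁶ mol/L
The smaller threshold [Sr²⁺] is reached first, so SrSO₄ precipitates first.

SrSO₄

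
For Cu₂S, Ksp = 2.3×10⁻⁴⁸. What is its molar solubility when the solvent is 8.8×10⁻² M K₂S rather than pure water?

Cu₂S(s) ⇌ 2 Cu⁺(aq) + S²⁻(aq)
S²⁻ is already present at 8.8×10⁻² M. If s mol/L of Cu₂S dissolves, [Cu⁺] = 2s while [S²⁻] ≈ 8.8×10⁻² M.
Ksp = [Cu⁺]^2[S²⁻] = (2s)^2(8.8×10⁻²)
(2s)^2 = 2.3×10⁻⁴⁸ / (8.8×10⁻²) = 2.6×10⁻⁴⁷
s = 2.6×10⁻²⁴ M

2.6×10⁻²⁴ M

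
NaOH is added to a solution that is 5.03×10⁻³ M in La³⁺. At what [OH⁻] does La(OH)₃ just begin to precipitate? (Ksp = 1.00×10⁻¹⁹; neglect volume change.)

2.71×10⁻⁶ M

A salt starts to precipitate once the ion product Q reaches its Ksp.
La(OH)₃(s) ⇌ La³⁺(aq) + 3 OH⁻(aq)
Ksp = [La³⁺][OH⁻]^3 = [OH⁻]^3(5.03×10⁻³)
[OH⁻]^3 = 1.00×10⁻¹⁹ / (5.03×10⁻³) = 1.99×10⁻¹⁷
[OH⁻] = 2.71×10⁻⁶ M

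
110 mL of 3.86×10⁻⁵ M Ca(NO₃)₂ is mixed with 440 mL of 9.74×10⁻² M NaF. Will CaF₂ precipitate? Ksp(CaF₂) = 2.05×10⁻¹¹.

Yes

The combined volume is 550 mL.
[Ca²⁺] = (3.86×10⁻⁵)(110)/550 = 7.72×10⁻⁶ M
[F⁻] = (9.74×10⁻²)(440)/550 = 7.79×10⁻² M
Q = [Ca²⁺][F⁻]^2 = 4.69×10⁻⁸
Because Q > Ksp (4.69×10⁻⁸ vs 2.05×10⁻¹¹), a precipitate of CaF₂ forms.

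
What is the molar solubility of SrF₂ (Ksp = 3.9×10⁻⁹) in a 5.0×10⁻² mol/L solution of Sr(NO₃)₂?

1.4×10⁻⁴ M

SrF₂(s) ⇌ Sr²⁺(aq) + 2 F⁻(aq)
With Sr²⁺ already at 5.0×10⁻² mol/L and s small, take [Sr²⁺] ≈ 5.0×10⁻² mol/L and [F⁻] = 2s.
Ksp = [Sr²⁺][F⁻]^2 = (5.0×10⁻²)(2s)^2
(2s)^2 = 3.9×10⁻⁹ / (5.0×10⁻²) = 7.8×10⁻⁸
s = 1.4×10⁻⁴ mol/L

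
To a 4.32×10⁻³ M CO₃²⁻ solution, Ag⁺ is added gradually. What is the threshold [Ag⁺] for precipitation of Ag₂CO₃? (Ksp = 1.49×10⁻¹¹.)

Precipitation begins when Q = Ksp.
Ag₂CO₃(s) ⇌ 2 Ag⁺(aq) + CO₃²⁻(aq)
Ksp = [Ag⁺]^2[CO₃²⁻] = [Ag⁺]^2(4.32×10⁻³)
[Ag⁺]^2 = 1.49×10⁻¹¹ / (4.32×10⁻³) = 3.45×10⁻⁹
[Ag⁺] = 5.87×10⁻⁵ M

5.87×10⁻⁵ M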